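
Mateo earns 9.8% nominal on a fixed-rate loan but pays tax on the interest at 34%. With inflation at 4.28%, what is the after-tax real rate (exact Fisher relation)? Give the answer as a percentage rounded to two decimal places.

2.10%

After-tax nominal return = 9.8% × (1 − 0.34) = 6.4680%.
1 + r = 1.06468 / 1.04280 = 1.020982
After-tax real rate = 1.020982 − 1 → 2.10%.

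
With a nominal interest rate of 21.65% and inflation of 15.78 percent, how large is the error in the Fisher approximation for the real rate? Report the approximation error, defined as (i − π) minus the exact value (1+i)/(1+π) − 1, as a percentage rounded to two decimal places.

0.80%

Approximate: r ≈ 21.650% − 15.780% = 5.8700%
Exact: (1 + 0.2165)/(1 + 0.1578) − 1 = 5.0700%
Error = 5.8700% − 5.0700% = 0.8000% → 0.80%.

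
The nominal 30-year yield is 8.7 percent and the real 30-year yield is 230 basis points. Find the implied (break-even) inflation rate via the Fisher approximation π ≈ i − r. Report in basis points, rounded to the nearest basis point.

π ≈ i − r = 8.7% − 2.3% → 640 basis points.

640 basis points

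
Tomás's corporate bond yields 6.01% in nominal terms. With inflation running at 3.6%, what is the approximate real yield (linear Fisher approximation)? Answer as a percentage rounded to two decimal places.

r ≈ i − π = 6.01% − 3.6% = 2.41%.

2.41%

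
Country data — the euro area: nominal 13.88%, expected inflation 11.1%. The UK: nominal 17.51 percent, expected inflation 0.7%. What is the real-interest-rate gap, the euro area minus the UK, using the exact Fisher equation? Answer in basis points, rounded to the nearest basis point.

The euro area: (1 + 0.1388)/(1 + 0.1110) − 1 = 2.5023%
The UK: (1 + 0.1751)/(1 + 0.0070) − 1 = 16.6931%
Differential = 2.5023% − 16.6931% = -14.1909% → -1419 basis points.

-1419 basis points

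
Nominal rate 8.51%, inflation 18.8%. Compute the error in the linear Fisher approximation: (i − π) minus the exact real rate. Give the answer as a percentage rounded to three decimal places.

Approximate: r ≈ 8.510% − 18.800% = -10.2900%
Exact: (1 + 0.0851)/(1 + 0.1880) − 1 = -8.6616%
Error = -10.2900% − (-8.6616%) = -1.6284% → -1.628%.

-1.628%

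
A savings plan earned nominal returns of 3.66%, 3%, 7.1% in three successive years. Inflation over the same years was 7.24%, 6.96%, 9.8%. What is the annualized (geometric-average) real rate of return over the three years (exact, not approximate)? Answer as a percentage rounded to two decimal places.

-3.17%

Nominal growth factor = 1.0366 × 1.0300 × 1.0710 = 1.14350456
Price-level growth factor = 1.0724 × 1.0696 × 1.0980 = 1.25944887
Real growth factor = 1.14350456 / 1.25944887 = 0.90794044
Annualized real rate = 0.90794044^(1/3) − 1 = -3.1680% → -3.17%.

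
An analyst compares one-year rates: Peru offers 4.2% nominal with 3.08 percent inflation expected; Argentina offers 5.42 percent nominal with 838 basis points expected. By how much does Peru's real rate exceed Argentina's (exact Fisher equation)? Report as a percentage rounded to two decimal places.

Peru: (1 + 0.0420)/(1 + 0.0308) − 1 = 1.0865%
Argentina: (1 + 0.0542)/(1 + 0.0838) − 1 = -2.7311%
Differential = 1.0865% − (-2.7311%) = 3.8177% → 3.82%.

3.82%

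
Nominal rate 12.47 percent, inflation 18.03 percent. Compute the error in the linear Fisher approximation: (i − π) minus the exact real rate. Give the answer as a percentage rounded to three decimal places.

Approximate: r ≈ 12.470% − 18.030% = -5.5600%
Exact: (1 + 0.1247)/(1 + 0.1803) − 1 = -4.7107%
Error = -5.5600% − (-4.7107%) = -0.8493% → -0.849%.

-0.849%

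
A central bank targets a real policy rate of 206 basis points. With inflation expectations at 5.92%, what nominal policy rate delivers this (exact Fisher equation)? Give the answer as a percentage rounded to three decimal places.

(1 + i) = (1 + r)(1 + π) = 1.02060 × 1.05920 = 1.08101952
i = 1.08101952 − 1, so the required nominal rate is 8.102%.

8.102%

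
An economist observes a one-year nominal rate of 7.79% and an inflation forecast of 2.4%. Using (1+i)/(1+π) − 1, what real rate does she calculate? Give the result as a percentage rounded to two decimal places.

By the Fisher identity, 1 + r = (1 + i)/(1 + π).
1 + r = 1.07790 / 1.02400 = 1.052637
r = 1.052637 − 1 = 5.2637%, i.e. 5.26%.

5.26%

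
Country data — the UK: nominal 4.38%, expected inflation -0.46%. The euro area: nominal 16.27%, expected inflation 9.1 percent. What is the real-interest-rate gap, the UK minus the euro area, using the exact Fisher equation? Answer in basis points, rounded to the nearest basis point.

The UK: (1 + 0.0438)/(1 − 0.0046) − 1 = 4.8624%
The euro area: (1 + 0.1627)/(1 + 0.0910) − 1 = 6.5720%
Differential = 4.8624% − 6.5720% = -1.7096% → -171 basis points.

-171 basis points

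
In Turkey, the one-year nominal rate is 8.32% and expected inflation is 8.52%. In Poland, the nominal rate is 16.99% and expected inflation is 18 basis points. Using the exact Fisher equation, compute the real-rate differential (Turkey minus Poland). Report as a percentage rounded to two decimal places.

Turkey: (1 + 0.0832)/(1 + 0.0852) − 1 = -0.1843%
Poland: (1 + 0.1699)/(1 + 0.0018) − 1 = 16.7798%
Differential = -0.1843% − 16.7798% = -16.9641% → -16.96%.

-16.96%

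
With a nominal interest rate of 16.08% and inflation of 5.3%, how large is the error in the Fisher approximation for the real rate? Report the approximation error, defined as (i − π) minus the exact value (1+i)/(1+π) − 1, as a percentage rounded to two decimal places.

0.54%

Approximate: r ≈ 16.080% − 5.300% = 10.7800%
Exact: (1 + 0.1608)/(1 + 0.0530) − 1 = 10.2374%
Error = 10.7800% − 10.2374% = 0.5426% → 0.54%.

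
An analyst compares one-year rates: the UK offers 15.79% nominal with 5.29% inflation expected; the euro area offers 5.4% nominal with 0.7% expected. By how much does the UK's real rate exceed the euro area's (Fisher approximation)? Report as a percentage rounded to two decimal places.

5.80%

The UK: 15.79% − 5.29% = 10.500%
The euro area: 5.4% − 0.7% = 4.700%
Differential = 5.800% → 5.80%.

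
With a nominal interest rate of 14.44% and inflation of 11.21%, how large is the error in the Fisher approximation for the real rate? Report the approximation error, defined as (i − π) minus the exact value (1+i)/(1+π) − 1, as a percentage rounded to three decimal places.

0.326%

Approximate: r ≈ 14.440% − 11.210% = 3.2300%
Exact: (1 + 0.1444)/(1 + 0.1121) − 1 = 2.9044%
Error = 3.2300% − 2.9044% = 0.3256% → 0.326%.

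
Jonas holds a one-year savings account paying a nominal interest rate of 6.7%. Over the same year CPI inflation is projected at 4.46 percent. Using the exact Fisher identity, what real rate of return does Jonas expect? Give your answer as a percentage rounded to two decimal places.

By the Fisher identity, 1 + r = (1 + i)/(1 + π).
1 + r = 1.06700 / 1.04460 = 1.021444
r = 1.021444 − 1 = 2.1444%, i.e. 2.14%.

2.14%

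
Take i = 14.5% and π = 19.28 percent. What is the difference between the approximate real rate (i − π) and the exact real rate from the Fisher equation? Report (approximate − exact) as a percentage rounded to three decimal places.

Approximate: r ≈ 14.500% − 19.280% = -4.7800%
Exact: (1 + 0.1450)/(1 + 0.1928) − 1 = -4.0074%
Error = -4.7800% − (-4.0074%) = -0.7726% → -0.773%.

-0.773%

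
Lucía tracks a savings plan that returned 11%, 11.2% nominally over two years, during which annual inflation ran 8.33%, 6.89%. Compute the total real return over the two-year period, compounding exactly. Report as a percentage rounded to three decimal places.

6.596%

Nominal growth factor = 1.1100 × 1.1120 = 1.234320
Price-level growth factor = 1.0833 × 1.0689 = 1.157939
Real growth factor = 1.234320 / 1.157939 = 1.065963
Total real return = 1.065963 − 1 → 6.596%.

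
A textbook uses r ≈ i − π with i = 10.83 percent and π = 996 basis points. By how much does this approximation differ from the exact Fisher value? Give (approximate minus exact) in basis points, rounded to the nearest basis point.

Approximate: r ≈ 10.830% − 9.960% = 0.8700%
Exact: (1 + 0.1083)/(1 + 0.0996) − 1 = 0.7912%
Error = 0.8700% − 0.7912% = 0.0788% → 8 basis points.

8 basis points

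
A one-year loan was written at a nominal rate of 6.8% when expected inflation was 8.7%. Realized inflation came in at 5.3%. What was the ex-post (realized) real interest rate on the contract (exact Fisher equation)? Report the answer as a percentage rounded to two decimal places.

1.42%

Ex-post: (1 + 0.0680)/(1 + 0.0530) − 1 = 1.4245%
So the realized real rate is 1.42%.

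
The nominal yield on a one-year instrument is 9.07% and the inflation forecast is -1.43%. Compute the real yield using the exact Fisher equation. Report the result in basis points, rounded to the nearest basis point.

1065 basis points

By the Fisher relation, 1 + r = (1 + i)/(1 + π).
1 + r = 1.09070 / 0.98570 = 1.106523
r = 1.106523 − 1 = 10.6523%, i.e. 1065 basis points.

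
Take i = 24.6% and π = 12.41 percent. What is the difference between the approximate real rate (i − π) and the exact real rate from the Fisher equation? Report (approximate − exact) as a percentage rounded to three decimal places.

Approximate: r ≈ 24.600% − 12.410% = 12.1900%
Exact: (1 + 0.2460)/(1 + 0.1241) − 1 = 10.8442%
Error = 12.1900% − 10.8442% = 1.3458% → 1.346%.

1.346%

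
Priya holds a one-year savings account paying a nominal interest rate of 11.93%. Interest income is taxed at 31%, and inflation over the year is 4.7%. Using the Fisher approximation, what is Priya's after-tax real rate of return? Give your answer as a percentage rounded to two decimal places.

3.53%

After-tax nominal return = 11.93% × (1 − 0.31) = 8.2317%.
r ≈ 8.2317% − 4.7% → 3.53%.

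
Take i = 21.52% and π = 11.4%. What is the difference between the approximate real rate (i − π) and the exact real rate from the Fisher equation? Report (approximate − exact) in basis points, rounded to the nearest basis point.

Approximate: r ≈ 21.520% − 11.400% = 10.1200%
Exact: (1 + 0.2152)/(1 + 0.1140) − 1 = 9.0844%
Error = 10.1200% − 9.0844% = 1.0356% → 104 basis points.

104 basis points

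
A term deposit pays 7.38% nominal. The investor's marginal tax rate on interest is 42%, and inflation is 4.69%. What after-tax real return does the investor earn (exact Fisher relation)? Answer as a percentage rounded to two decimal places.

After-tax nominal return = 7.38% × (1 − 0.42) = 4.2804%.
1 + r = 1.042804 / 1.04690 = 0.996087
After-tax real rate = 0.996087 − 1 → -0.39%.

-0.39%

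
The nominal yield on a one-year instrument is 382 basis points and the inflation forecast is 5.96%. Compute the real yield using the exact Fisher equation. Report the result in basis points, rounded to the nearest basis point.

-202 basis points

By the Fisher equation, 1 + r = (1 + i)/(1 + π).
1 + r = 1.03820 / 1.05960 = 0.979804
r = 0.979804 − 1 = -2.0196%, i.e. -202 basis points.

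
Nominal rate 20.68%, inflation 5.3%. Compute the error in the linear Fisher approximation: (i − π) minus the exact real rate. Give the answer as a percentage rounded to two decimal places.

Approximate: r ≈ 20.680% − 5.300% = 15.3800%
Exact: (1 + 0.2068)/(1 + 0.0530) − 1 = 14.6059%
Error = 15.3800% − 14.6059% = 0.7741% → 0.77%.

0.77%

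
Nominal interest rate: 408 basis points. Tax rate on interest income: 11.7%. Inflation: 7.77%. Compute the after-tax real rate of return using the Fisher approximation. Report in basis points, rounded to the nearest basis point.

-417 basis points

After-tax nominal return = 4.08% × (1 − 0.117) = 3.60264%.
r ≈ 3.60264% − 7.77% → -417 basis points.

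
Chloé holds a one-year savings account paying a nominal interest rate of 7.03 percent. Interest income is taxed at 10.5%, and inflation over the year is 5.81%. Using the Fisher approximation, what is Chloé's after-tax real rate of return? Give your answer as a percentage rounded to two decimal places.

0.48%

After-tax nominal return = 7.03% × (1 − 0.105) = 6.29185%.
r ≈ 6.29185% − 5.81% → 0.48%.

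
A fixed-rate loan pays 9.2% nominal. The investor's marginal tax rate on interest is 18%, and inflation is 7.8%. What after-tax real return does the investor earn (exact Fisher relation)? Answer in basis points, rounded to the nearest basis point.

After-tax nominal return = 9.2% × (1 − 0.18) = 7.5440%.
1 + r = 1.07544 / 1.07800 = 0.997625
After-tax real rate = 0.997625 − 1 → -24 basis points.

-24 basis points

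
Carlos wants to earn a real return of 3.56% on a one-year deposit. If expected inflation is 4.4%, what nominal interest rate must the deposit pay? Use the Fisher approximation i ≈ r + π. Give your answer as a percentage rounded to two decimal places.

i ≈ r + π = 3.56% + 4.4% = 7.96%.

7.96%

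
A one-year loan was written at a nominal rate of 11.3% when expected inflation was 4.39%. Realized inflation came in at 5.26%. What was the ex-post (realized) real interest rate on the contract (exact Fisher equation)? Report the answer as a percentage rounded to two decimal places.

Ex-post: (1 + 0.1130)/(1 + 0.0526) − 1 = 5.7382%
So the realized real rate is 5.74%.

5.74%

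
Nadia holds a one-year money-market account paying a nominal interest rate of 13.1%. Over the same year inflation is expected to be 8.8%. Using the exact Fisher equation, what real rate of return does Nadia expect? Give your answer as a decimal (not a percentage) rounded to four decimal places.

0.0395

1 + r = 1.13100 / 1.08800 = 1.039522
r = 1.039522 − 1 = 3.9522%, i.e. 0.0395.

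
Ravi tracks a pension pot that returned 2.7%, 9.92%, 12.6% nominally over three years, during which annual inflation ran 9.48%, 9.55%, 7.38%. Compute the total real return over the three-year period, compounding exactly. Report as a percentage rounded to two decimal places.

-1.30%

Nominal growth factor = 1.0270 × 1.0992 × 1.1260 = 1.271117
Price-level growth factor = 1.0948 × 1.0955 × 1.0738 = 1.287866
Real growth factor = 1.271117 / 1.287866 = 0.986995
Total real return = 0.986995 − 1 → -1.30%.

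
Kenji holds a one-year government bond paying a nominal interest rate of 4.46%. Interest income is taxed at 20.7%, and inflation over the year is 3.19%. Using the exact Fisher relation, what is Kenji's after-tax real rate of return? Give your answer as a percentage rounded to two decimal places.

0.34%

After-tax nominal return = 4.46% × (1 − 0.207) = 3.53678%.
1 + r = 1.0353678 / 1.03190 = 1.003361
After-tax real rate = 1.003361 − 1 → 0.34%.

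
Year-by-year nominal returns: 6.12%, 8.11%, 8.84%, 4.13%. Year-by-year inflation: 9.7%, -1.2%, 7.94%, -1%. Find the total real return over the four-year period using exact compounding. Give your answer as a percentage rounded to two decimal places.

12.27%

Compound the nominal returns: 1.0612 × 1.0811 × 1.0884 × 1.0413 = 1.300252.
Compound inflation: 1.0970 × 0.9880 × 1.0794 × 0.9900 = 1.158194.
Deflate: 1.300252 / 1.158194 = 1.122655.
Total real return = 1.122655 − 1 → 12.27%.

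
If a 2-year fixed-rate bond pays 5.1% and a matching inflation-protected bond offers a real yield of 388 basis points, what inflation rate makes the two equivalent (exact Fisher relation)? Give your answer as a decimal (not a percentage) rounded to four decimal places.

0.0117

(1 + π) = (1 + i)/(1 + r) = 1.05100 / 1.03880 = 1.011744
Break-even inflation = 1.011744 − 1 → 0.0117.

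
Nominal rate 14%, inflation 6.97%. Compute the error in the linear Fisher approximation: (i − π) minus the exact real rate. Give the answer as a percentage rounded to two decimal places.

Approximate: r ≈ 14.000% − 6.970% = 7.0300%
Exact: (1 + 0.1400)/(1 + 0.0697) − 1 = 6.5719%
Error = 7.0300% − 6.5719% = 0.4581% → 0.46%.

0.46%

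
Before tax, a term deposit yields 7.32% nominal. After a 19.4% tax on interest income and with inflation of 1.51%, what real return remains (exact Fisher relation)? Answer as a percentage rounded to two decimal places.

4.32%

After-tax nominal return = 7.32% × (1 − 0.194) = 5.89992%.
1 + r = 1.0589992 / 1.01510 = 1.043246
After-tax real rate = 1.043246 − 1 → 4.32%.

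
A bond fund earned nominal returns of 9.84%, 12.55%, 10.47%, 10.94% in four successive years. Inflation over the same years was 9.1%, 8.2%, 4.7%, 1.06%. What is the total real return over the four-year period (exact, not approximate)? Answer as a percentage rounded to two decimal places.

21.30%

Compound the nominal returns: 1.0984 × 1.1255 × 1.1047 × 1.1094 = 1.515090.
Compound inflation: 1.0910 × 1.0820 × 1.0470 × 1.0106 = 1.249045.
Deflate: 1.515090 / 1.249045 = 1.212999.
Total real return = 1.212999 − 1 → 21.30%.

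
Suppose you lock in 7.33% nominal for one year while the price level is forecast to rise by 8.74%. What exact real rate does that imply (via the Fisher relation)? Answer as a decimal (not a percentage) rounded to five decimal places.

1 + r = 1.07330 / 1.08740 = 0.987033
r = 0.987033 − 1 = -1.2967%, i.e. -0.01297.

-0.01297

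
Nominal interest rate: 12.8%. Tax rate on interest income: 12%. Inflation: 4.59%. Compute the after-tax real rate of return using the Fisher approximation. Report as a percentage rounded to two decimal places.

After-tax nominal return = 12.8% × (1 − 0.12) = 11.2640%.
r ≈ 11.2640% − 4.59% → 6.67%.

6.67%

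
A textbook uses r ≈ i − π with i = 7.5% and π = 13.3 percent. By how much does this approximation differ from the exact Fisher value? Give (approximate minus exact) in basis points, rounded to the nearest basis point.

-68 basis points

Approximate: r ≈ 7.500% − 13.300% = -5.8000%
Exact: (1 + 0.0750)/(1 + 0.1330) − 1 = -5.1192%
Error = -5.8000% − (-5.1192%) = -0.6808% → -68 basis points.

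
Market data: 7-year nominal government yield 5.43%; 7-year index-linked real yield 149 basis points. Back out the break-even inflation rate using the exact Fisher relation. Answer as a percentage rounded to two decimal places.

3.88%

(1 + π) = (1 + i)/(1 + r) = 1.05430 / 1.01490 = 1.038822
Break-even inflation = 1.038822 − 1 → 3.88%.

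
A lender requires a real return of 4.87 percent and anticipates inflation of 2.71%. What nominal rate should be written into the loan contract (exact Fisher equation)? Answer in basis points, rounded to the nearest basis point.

771 basis points

(1 + i) = (1 + r)(1 + π) = 1.04870 × 1.02710 = 1.07711977
i = 1.07711977 − 1, so the required nominal rate is 771 basis points.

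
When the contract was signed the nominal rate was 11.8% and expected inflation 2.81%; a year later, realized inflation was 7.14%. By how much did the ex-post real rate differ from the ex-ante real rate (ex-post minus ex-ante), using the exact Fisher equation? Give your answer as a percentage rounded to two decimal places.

-4.39%

Ex-ante: (1 + 0.1180)/(1 + 0.0281) − 1 = 8.7443%
Ex-post: (1 + 0.1180)/(1 + 0.0714) − 1 = 4.3494%
Difference (ex-post − ex-ante) = -4.3948% → -4.39%.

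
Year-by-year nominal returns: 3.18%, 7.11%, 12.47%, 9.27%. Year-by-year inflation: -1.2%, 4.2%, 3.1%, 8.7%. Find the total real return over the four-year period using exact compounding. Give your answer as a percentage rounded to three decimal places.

17.720%

Nominal growth factor = 1.0318 × 1.0711 × 1.1247 × 1.0927 = 1.358198
Price-level growth factor = 0.9880 × 1.0420 × 1.0310 × 1.0870 = 1.153753
Real growth factor = 1.358198 / 1.153753 = 1.177200
Total real return = 1.177200 − 1 → 17.720%.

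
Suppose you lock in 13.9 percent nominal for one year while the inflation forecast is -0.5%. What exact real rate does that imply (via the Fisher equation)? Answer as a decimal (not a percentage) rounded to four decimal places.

1 + r = 1.13900 / 0.99500 = 1.144724
r = 1.144724 − 1 = 14.4724%, i.e. 0.1447.

0.1447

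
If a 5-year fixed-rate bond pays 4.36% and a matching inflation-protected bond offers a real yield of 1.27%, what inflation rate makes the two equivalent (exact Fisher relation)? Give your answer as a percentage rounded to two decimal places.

3.05%

(1 + π) = (1 + i)/(1 + r) = 1.04360 / 1.01270 = 1.030512
Break-even inflation = 1.030512 − 1 → 3.05%.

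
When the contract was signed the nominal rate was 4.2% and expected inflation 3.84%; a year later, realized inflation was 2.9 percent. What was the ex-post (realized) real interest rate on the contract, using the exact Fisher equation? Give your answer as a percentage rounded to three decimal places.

1.263%

Ex-post: (1 + 0.0420)/(1 + 0.0290) − 1 = 1.2634%
So the realized real rate is 1.263%.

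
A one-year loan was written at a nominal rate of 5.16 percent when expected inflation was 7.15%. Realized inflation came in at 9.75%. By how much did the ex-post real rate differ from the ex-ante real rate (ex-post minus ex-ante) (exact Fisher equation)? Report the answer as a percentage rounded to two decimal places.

-2.33%

Ex-ante: (1 + 0.0516)/(1 + 0.0715) − 1 = -1.85721%
Ex-post: (1 + 0.0516)/(1 + 0.0975) − 1 = -4.18223%
Difference (ex-post − ex-ante) = -2.32502% → -2.33%.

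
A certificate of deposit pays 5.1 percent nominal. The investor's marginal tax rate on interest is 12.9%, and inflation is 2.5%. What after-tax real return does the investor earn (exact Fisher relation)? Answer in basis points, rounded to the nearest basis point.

189 basis points

After-tax nominal return = 5.1% × (1 − 0.129) = 4.4421%.
1 + r = 1.044421 / 1.02500 = 1.018947
After-tax real rate = 1.018947 − 1 → 189 basis points.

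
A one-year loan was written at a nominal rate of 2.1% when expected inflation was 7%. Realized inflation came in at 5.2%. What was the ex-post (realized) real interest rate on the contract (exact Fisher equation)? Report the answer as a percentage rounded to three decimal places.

-2.947%

Ex-post: (1 + 0.0210)/(1 + 0.0520) − 1 = -2.9468%
So the realized real rate is -2.947%.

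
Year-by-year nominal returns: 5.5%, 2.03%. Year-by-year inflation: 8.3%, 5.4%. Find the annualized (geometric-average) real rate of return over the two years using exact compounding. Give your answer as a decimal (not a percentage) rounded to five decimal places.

-0.02892

Compound the nominal returns: 1.0550 × 1.0203 = 1.07641650.
Compound inflation: 1.0830 × 1.0540 = 1.14148200.
Deflate: 1.07641650 / 1.14148200 = 0.94299910.
Annualized real rate = 0.94299910^(1/2) − 1 = -2.8919% → -0.02892.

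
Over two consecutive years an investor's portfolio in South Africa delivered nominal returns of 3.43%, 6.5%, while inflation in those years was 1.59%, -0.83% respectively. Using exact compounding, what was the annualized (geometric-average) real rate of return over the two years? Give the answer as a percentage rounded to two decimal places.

4.56%

Nominal growth factor = 1.0343 × 1.0650 = 1.10152950
Price-level growth factor = 1.0159 × 0.9917 = 1.00746803
Real growth factor = 1.10152950 / 1.00746803 = 1.09336422
Annualized real rate = 1.09336422^(1/2) − 1 = 4.5641% → 4.56%.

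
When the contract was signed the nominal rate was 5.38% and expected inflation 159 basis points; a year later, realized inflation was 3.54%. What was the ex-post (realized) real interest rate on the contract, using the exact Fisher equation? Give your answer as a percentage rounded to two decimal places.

Ex-post: (1 + 0.0538)/(1 + 0.0354) − 1 = 1.7771%
So the realized real rate is 1.78%.

1.78%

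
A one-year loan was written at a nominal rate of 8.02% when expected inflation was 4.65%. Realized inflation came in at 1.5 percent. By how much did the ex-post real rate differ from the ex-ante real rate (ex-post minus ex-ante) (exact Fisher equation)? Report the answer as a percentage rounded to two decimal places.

3.20%

Ex-ante: (1 + 0.0802)/(1 + 0.0465) − 1 = 3.2203%
Ex-post: (1 + 0.0802)/(1 + 0.0150) − 1 = 6.4236%
Difference (ex-post − ex-ante) = 3.2034% → 3.20%.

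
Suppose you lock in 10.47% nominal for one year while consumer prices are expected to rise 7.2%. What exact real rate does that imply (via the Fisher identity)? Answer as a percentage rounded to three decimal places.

3.050%

By the Fisher identity, 1 + r = (1 + i)/(1 + π).
1 + r = 1.10470 / 1.07200 = 1.030504
r = 1.030504 − 1 = 3.0504%, i.e. 3.050%.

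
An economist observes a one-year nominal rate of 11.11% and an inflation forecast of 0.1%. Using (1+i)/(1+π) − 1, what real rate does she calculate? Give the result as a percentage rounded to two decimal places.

11.00%

By the Fisher identity, 1 + r = (1 + i)/(1 + π).
1 + r = 1.11110 / 1.00100 = 1.109990
r = 1.109990 − 1 = 10.9990%, i.e. 11.00%.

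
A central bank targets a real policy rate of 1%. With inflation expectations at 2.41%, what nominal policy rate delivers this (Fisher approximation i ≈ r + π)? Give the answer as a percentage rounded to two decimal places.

i ≈ r + π = 1% + 2.41% = 3.41%.

3.41%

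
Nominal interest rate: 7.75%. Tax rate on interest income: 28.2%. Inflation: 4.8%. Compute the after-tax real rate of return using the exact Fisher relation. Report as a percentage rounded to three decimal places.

After-tax nominal return = 7.75% × (1 − 0.282) = 5.5645%.
1 + r = 1.055645 / 1.04800 = 1.0072948
After-tax real rate = 1.0072948 − 1 → 0.729%.

0.729%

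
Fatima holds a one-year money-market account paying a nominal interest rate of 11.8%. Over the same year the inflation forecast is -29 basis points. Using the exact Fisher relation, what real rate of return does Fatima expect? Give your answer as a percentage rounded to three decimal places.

1 + r = 1.11800 / 0.99710 = 1.121252
r = 1.121252 − 1 = 12.1252%, i.e. 12.125%.

12.125%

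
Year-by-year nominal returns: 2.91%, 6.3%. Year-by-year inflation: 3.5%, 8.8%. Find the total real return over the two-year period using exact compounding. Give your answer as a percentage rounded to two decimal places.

-2.85%

Compound the nominal returns: 1.0291 × 1.0630 = 1.093933.
Compound inflation: 1.0350 × 1.0880 = 1.126080.
Deflate: 1.093933 / 1.126080 = 0.971453.
Total real return = 0.971453 − 1 → -2.85%.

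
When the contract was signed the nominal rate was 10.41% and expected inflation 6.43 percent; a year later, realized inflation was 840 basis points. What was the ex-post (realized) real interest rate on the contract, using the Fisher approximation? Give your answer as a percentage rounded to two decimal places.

2.01%

Ex-post: 10.41% − 8.4% = 2.010%
So the realized real rate is 2.01%.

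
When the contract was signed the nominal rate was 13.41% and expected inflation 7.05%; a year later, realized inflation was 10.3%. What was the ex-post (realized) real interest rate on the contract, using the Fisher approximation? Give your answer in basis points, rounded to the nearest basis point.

311 basis points

Ex-post: 13.41% − 10.3% = 3.110%
So the realized real rate is 311 basis points.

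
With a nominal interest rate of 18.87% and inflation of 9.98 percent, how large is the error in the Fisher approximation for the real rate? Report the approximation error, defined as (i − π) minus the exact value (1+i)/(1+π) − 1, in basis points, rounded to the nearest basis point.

Approximate: r ≈ 18.870% − 9.980% = 8.8900%
Exact: (1 + 0.1887)/(1 + 0.0998) − 1 = 8.0833%
Error = 8.8900% − 8.0833% = 0.8067% → 81 basis points.

81 basis points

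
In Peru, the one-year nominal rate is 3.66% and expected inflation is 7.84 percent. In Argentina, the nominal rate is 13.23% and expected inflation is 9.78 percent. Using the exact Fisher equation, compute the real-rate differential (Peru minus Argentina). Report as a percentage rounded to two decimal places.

-7.02%

Peru: (1 + 0.0366)/(1 + 0.0784) − 1 = -3.8761%
Argentina: (1 + 0.1323)/(1 + 0.0978) − 1 = 3.1426%
Differential = -3.8761% − 3.1426% = -7.0188% → -7.02%.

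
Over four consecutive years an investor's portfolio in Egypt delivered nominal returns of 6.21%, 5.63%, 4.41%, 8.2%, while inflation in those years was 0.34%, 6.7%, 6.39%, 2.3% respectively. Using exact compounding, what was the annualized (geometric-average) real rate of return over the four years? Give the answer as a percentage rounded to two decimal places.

2.12%

Nominal growth factor = 1.0621 × 1.0563 × 1.0441 × 1.0820 = 1.26742435
Price-level growth factor = 1.0034 × 1.0670 × 1.0639 × 1.0230 = 1.16523886
Real growth factor = 1.26742435 / 1.16523886 = 1.08769489
Annualized real rate = 1.08769489^(1/4) − 1 = 2.1238% → 2.12%.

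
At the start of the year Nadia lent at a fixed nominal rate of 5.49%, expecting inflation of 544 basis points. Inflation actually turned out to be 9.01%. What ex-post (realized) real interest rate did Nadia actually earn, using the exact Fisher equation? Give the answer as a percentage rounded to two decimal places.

-3.23%

Ex-post: (1 + 0.0549)/(1 + 0.0901) − 1 = -3.2291%
So the realized real rate is -3.23%.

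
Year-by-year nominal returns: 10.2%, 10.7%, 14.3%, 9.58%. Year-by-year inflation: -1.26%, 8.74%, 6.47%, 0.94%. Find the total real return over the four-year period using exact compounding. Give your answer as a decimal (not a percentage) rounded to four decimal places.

Nominal growth factor = 1.1020 × 1.1070 × 1.1430 × 1.0958 = 1.527942
Price-level growth factor = 0.9874 × 1.0874 × 1.0647 × 1.0094 = 1.153913
Real growth factor = 1.527942 / 1.153913 = 1.324139
Total real return = 1.324139 − 1 → 0.3241.

0.3241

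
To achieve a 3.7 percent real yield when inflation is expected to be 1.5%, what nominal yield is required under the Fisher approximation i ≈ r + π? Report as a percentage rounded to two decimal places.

i ≈ r + π = 3.7% + 1.5% = 5.20%.

5.20%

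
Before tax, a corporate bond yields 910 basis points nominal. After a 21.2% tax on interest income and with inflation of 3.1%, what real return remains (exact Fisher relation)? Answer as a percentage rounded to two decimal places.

3.95%

After-tax nominal return = 9.1% × (1 − 0.212) = 7.1708%.
1 + r = 1.071708 / 1.03100 = 1.039484
After-tax real rate = 1.039484 − 1 → 3.95%.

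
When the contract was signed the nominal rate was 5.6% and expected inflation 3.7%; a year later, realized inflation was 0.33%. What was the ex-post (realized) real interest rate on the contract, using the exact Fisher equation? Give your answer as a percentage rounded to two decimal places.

Ex-post: (1 + 0.0560)/(1 + 0.0033) − 1 = 5.2527%
So the realized real rate is 5.25%.

5.25%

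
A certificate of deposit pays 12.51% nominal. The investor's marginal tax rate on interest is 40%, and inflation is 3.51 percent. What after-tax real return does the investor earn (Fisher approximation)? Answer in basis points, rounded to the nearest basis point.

400 basis points

After-tax nominal return = 12.51% × (1 − 0.4) = 7.5060%.
r ≈ 7.5060% − 3.51% → 400 basis points.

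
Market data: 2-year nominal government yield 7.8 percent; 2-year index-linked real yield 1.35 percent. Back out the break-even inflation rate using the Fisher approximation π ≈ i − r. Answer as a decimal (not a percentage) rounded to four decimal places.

π ≈ i − r = 7.8% − 1.35% → 0.0645.

0.0645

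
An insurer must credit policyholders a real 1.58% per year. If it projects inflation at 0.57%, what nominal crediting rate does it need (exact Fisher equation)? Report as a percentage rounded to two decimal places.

2.16%

(1 + i) = (1 + r)(1 + π) = 1.01580 × 1.00570 = 1.02159006
i = 1.02159006 − 1, so the required nominal rate is 2.16%.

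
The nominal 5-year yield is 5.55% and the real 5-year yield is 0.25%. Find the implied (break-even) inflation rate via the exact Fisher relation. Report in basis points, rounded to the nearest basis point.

529 basis points

(1 + π) = (1 + i)/(1 + r) = 1.05550 / 1.00250 = 1.052868
Break-even inflation = 1.052868 − 1 → 529 basis points.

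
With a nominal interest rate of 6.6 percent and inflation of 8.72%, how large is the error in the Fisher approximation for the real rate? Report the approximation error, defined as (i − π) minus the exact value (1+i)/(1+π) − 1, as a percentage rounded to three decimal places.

Approximate: r ≈ 6.600% − 8.720% = -2.1200%
Exact: (1 + 0.0660)/(1 + 0.0872) − 1 = -1.9500%
Error = -2.1200% − (-1.9500%) = -0.1700% → -0.170%.

-0.170%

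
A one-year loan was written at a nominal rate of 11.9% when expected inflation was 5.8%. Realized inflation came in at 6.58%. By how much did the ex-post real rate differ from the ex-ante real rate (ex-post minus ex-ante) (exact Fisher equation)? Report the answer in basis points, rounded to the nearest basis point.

-77 basis points

Ex-ante: (1 + 0.1190)/(1 + 0.0580) − 1 = 5.7656%
Ex-post: (1 + 0.1190)/(1 + 0.0658) − 1 = 4.9916%
Difference (ex-post − ex-ante) = -0.7740% → -77 basis points.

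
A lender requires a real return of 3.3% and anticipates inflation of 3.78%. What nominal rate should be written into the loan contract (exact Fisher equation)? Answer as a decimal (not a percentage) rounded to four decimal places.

(1 + i) = (1 + r)(1 + π) = 1.03300 × 1.03780 = 1.0720474
i = 1.0720474 − 1, so the required nominal rate is 0.0720.

0.0720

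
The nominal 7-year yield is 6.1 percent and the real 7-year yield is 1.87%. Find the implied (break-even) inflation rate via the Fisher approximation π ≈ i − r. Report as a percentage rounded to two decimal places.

π ≈ i − r = 6.1% − 1.87% → 4.23%.

4.23%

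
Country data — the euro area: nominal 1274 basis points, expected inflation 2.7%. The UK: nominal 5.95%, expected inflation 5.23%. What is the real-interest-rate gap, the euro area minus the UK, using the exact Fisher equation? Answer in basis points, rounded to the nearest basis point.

909 basis points

The euro area: (1 + 0.1274)/(1 + 0.0270) − 1 = 9.7760%
The UK: (1 + 0.0595)/(1 + 0.0523) − 1 = 0.6842%
Differential = 9.7760% − 0.6842% = 9.0918% → 909 basis points.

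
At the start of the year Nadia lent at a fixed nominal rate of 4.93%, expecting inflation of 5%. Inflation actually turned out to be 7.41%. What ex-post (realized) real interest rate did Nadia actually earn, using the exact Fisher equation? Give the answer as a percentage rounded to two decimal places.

-2.31%

Ex-post: (1 + 0.0493)/(1 + 0.0741) − 1 = -2.3089%
So the realized real rate is -2.31%.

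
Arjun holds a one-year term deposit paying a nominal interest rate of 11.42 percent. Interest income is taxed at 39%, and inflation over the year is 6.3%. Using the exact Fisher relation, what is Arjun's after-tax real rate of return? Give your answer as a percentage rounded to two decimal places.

After-tax nominal return = 11.42% × (1 − 0.39) = 6.9662%.
1 + r = 1.069662 / 1.06300 = 1.006267
After-tax real rate = 1.006267 − 1 → 0.63%.

0.63%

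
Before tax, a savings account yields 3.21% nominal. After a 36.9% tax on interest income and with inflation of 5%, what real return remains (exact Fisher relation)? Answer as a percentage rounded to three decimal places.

-2.833%

After-tax nominal return = 3.21% × (1 − 0.369) = 2.02551%.
1 + r = 1.0202551 / 1.05000 = 0.971672
After-tax real rate = 0.971672 − 1 → -2.833%.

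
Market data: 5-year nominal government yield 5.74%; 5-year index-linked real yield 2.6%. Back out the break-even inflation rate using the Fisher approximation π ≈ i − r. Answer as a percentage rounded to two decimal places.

π ≈ i − r = 5.74% − 2.6% → 3.14%.

3.14%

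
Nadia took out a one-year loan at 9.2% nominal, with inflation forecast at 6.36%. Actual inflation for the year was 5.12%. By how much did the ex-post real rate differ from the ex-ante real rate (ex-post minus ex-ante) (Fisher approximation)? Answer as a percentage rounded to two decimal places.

1.24%

Ex-ante: 9.2% − 6.36% = 2.840%
Ex-post: 9.2% − 5.12% = 4.080%
Difference (ex-post − ex-ante) = 1.2400% → 1.24%.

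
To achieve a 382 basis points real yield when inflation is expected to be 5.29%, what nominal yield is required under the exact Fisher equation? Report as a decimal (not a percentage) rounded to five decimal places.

0.09312

(1 + i) = (1 + r)(1 + π) = 1.03820 × 1.05290 = 1.09312078
i = 1.09312078 − 1, so the required nominal rate is 0.09312.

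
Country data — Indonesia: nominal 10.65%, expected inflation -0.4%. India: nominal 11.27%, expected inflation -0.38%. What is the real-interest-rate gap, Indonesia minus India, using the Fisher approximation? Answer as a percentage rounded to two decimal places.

Indonesia: 10.65% − (-0.4%) = 11.050%
India: 11.27% − (-0.38%) = 11.650%
Differential = -0.600% → -0.60%.

-0.60%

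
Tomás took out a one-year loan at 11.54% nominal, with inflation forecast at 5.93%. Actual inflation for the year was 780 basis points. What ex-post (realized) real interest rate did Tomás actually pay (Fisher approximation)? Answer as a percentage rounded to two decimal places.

Ex-post: 11.54% − 7.8% = 3.740%
So the realized real rate is 3.74%.

3.74%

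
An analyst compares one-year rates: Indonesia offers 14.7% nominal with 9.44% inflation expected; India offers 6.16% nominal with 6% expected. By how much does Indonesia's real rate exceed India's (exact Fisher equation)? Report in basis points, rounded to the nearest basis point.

Indonesia: (1 + 0.1470)/(1 + 0.0944) − 1 = 4.8063%
India: (1 + 0.0616)/(1 + 0.0600) − 1 = 0.1509%
Differential = 4.8063% − 0.1509% = 4.6553% → 466 basis points.

466 basis points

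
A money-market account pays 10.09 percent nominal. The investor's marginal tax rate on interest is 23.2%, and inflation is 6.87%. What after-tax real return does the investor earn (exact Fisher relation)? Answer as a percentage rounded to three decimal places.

After-tax nominal return = 10.09% × (1 − 0.232) = 7.74912%.
1 + r = 1.0774912 / 1.06870 = 1.008226
After-tax real rate = 1.008226 − 1 → 0.823%.

0.823%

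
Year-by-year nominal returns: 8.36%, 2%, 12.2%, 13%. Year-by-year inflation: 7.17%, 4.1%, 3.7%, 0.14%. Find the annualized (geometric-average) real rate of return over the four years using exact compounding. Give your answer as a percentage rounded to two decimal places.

4.87%

Nominal growth factor = 1.0836 × 1.0200 × 1.1220 × 1.1300 = 1.40133016
Price-level growth factor = 1.0717 × 1.0410 × 1.0370 × 1.0014 = 1.15853805
Real growth factor = 1.40133016 / 1.15853805 = 1.20956765
Annualized real rate = 1.20956765^(1/4) − 1 = 4.8715% → 4.87%.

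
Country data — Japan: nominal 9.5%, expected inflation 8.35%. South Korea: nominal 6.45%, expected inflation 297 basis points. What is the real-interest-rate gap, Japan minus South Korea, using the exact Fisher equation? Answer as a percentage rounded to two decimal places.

Japan: (1 + 0.0950)/(1 + 0.0835) − 1 = 1.0614%
South Korea: (1 + 0.0645)/(1 + 0.0297) − 1 = 3.3796%
Differential = 1.0614% − 3.3796% = -2.3182% → -2.32%.

-2.32%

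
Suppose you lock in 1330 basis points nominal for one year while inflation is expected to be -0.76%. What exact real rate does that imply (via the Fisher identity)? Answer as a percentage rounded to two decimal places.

By the Fisher identity, 1 + r = (1 + i)/(1 + π).
1 + r = 1.13300 / 0.99240 = 1.141677
r = 1.141677 − 1 = 14.1677%, i.e. 14.17%.

14.17%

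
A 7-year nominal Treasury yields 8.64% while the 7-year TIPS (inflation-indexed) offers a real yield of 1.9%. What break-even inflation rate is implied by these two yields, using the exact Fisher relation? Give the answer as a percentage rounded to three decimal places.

(1 + π) = (1 + i)/(1 + r) = 1.08640 / 1.01900 = 1.066143
Break-even inflation = 1.066143 − 1 → 6.614%.

6.614%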